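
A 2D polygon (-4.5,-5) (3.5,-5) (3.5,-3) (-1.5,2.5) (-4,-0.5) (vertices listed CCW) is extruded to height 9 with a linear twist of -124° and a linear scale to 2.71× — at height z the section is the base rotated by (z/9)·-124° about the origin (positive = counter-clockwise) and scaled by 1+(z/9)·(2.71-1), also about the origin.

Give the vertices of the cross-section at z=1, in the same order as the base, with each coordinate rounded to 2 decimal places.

Cross-section at z=1: (-6.62,-4.50) (2.63,-6.77) (3.19,-4.46) (-1.03,3.31) (-4.76,0.56)

t = z/height = 1/9 = 0.111111
s = 1 + (scale-1)·z/height = 1 + (2.71-1)·1/9 = 1.190000
θ = twist·z/height = -124°·1/9 = -13.7778° = -0.240468 rad
cos θ = 0.971227, sin θ = -0.238157 (intermediates below are computed at full precision and shown rounded to 5 d.p.)
v1: (-4.5,-5) → rotate → (-5.56130,-3.78443) → ×s → (-6.61795,-4.50347) → (-6.62,-4.50)
v2: (3.5,-5) → rotate → (2.20851,-5.68968) → ×s → (2.62813,-6.77072) → (2.63,-6.77)
v3: (3.5,-3) → rotate → (2.68482,-3.74723) → ×s → (3.19494,-4.45920) → (3.19,-4.46)
v4: (-1.5,2.5) → rotate → (-0.86145,2.78530) → ×s → (-1.02512,3.31451) → (-1.03,3.31)
v5: (-4,-0.5) → rotate → (-4.00399,0.46701) → ×s → (-4.76474,0.55575) → (-4.76,0.56)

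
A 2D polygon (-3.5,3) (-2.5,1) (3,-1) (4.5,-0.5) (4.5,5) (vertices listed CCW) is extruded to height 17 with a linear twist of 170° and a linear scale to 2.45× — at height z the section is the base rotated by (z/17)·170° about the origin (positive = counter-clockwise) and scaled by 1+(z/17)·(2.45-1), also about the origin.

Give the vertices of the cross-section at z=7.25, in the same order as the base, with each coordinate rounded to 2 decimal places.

t = z/height = 7.25/17 = 0.426471
s = 1 + (scale-1)·z/height = 1 + (2.45-1)·7.25/17 = 1.618382
θ = twist·z/height = 170°·7.25/17 = 72.5000° = 1.265364 rad
cos θ = 0.300706, sin θ = 0.953717 (intermediates below are computed at full precision and shown rounded to 5 d.p.)
v1: (-3.5,3) → rotate → (-3.91362,-2.43589) → ×s → (-6.33374,-3.94220) → (-6.33,-3.94)
v2: (-2.5,1) → rotate → (-1.70548,-2.08359) → ×s → (-2.76012,-3.37204) → (-2.76,-3.37)
v3: (3,-1) → rotate → (1.85583,2.56045) → ×s → (3.00345,4.14378) → (3.00,4.14)
v4: (4.5,-0.5) → rotate → (1.83003,4.14137) → ×s → (2.96170,6.70233) → (2.96,6.70)
v5: (4.5,5) → rotate → (-3.41541,5.79526) → ×s → (-5.52744,9.37894) → (-5.53,9.38)

Cross-section at z=7.25: (-6.33,-3.94) (-2.76,-3.37) (3.00,4.14) (2.96,6.70) (-5.53,9.38)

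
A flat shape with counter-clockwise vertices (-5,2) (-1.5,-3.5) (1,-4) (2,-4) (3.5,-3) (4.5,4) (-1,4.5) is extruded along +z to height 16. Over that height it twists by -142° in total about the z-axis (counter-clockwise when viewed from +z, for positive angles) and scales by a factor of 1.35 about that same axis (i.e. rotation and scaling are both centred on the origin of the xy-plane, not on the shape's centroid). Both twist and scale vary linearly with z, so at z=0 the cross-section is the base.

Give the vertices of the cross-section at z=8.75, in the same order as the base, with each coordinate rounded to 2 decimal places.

t = z/height = 8.75/16 = 0.546875
s = 1 + (scale-1)·z/height = 1 + (1.35-1)·8.75/16 = 1.191406
θ = twist·z/height = -142°·8.75/16 = -77.6563° = -1.355357 rad
cos θ = 0.213776, sin θ = -0.976883 (intermediates below are computed at full precision and shown rounded to 5 d.p.)
v1: (-5,2) → rotate → (0.88488,5.31197) → ×s → (1.05426,6.32871) → (1.05,6.33)
v2: (-1.5,-3.5) → rotate → (-3.73975,0.71711) → ×s → (-4.45557,0.85437) → (-4.46,0.85)
v3: (1,-4) → rotate → (-3.69375,-1.83199) → ×s → (-4.40076,-2.18264) → (-4.40,-2.18)
v4: (2,-4) → rotate → (-3.47998,-2.80887) → ×s → (-4.14607,-3.34651) → (-4.15,-3.35)
v5: (3.5,-3) → rotate → (-2.18243,-4.06042) → ×s → (-2.60016,-4.83761) → (-2.60,-4.84)
v6: (4.5,4) → rotate → (4.86952,-3.54087) → ×s → (5.80158,-4.21861) → (5.80,-4.22)
v7: (-1,4.5) → rotate → (4.18220,1.93888) → ×s → (4.98269,2.30999) → (4.98,2.31)

Cross-section at z=8.75: (1.05,6.33) (-4.46,0.85) (-4.40,-2.18) (-4.15,-3.35) (-2.60,-4.84) (5.80,-4.22) (4.98,2.31)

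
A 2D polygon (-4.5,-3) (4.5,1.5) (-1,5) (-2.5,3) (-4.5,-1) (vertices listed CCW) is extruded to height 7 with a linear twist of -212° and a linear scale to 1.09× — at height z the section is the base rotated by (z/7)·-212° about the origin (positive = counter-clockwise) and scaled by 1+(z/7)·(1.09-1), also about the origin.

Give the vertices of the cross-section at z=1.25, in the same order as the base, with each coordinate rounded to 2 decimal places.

Cross-section at z=1.25: (-5.48,0.40) (4.55,-1.60) (2.32,4.63) (-0.13,3.97) (-4.23,2.00)

t = z/height = 1.25/7 = 0.178571
s = 1 + (scale-1)·z/height = 1 + (1.09-1)·1.25/7 = 1.016071
θ = twist·z/height = -212°·1.25/7 = -37.8571° = -0.660732 rad
cos θ = 0.789543, sin θ = -0.613695 (intermediates below are computed at full precision and shown rounded to 5 d.p.)
v1: (-4.5,-3) → rotate → (-5.39403,0.39300) → ×s → (-5.48072,0.39931) → (-5.48,0.40)
v2: (4.5,1.5) → rotate → (4.47349,-1.57731) → ×s → (4.54538,-1.60266) → (4.55,-1.60)
v3: (-1,5) → rotate → (2.27893,4.56141) → ×s → (2.31556,4.63472) → (2.32,4.63)
v4: (-2.5,3) → rotate → (-0.13277,3.90287) → ×s → (-0.13491,3.96559) → (-0.13,3.97)
v5: (-4.5,-1) → rotate → (-4.16664,1.97208) → ×s → (-4.23360,2.00378) → (-4.23,2.00)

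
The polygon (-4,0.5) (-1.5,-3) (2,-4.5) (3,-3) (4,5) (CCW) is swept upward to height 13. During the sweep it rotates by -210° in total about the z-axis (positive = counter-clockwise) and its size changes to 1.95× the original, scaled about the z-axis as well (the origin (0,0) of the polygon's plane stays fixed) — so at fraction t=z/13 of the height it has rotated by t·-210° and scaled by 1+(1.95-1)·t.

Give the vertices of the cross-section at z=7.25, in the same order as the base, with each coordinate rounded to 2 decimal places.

Cross-section at z=7.25: (3.47,5.10) (-3.04,4.13) (-7.52,0.41) (-6.18,-1.99) (4.02,-8.93)

t = z/height = 7.25/13 = 0.557692
s = 1 + (scale-1)·z/height = 1 + (1.95-1)·7.25/13 = 1.529808
θ = twist·z/height = -210°·7.25/13 = -117.1154° = -2.044049 rad
cos θ = -0.455784, sin θ = -0.890090 (intermediates below are computed at full precision and shown rounded to 5 d.p.)
v1: (-4,0.5) → rotate → (2.26818,3.33247) → ×s → (3.46988,5.09804) → (3.47,5.10)
v2: (-1.5,-3) → rotate → (-1.98660,2.70249) → ×s → (-3.03911,4.13429) → (-3.04,4.13)
v3: (2,-4.5) → rotate → (-4.91697,0.27085) → ×s → (-7.52203,0.41434) → (-7.52,0.41)
v4: (3,-3) → rotate → (-4.03762,-1.30292) → ×s → (-6.17679,-1.99322) → (-6.18,-1.99)
v5: (4,5) → rotate → (2.62732,-5.83928) → ×s → (4.01929,-8.93298) → (4.02,-8.93)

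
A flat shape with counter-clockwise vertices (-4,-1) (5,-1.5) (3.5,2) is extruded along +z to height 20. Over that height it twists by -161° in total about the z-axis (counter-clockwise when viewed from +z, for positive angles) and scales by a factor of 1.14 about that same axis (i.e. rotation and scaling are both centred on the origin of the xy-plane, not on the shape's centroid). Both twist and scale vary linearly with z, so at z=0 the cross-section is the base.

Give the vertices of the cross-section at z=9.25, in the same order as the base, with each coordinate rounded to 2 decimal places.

Cross-section at z=9.25: (-2.17,3.82) (-0.11,-5.56) (3.05,-3.02)

t = z/height = 9.25/20 = 0.4625
s = 1 + (scale-1)·z/height = 1 + (1.14-1)·9.25/20 = 1.064750
θ = twist·z/height = -161°·9.25/20 = -74.4625° = -1.299616 rad
cos θ = 0.267869, sin θ = -0.963455 (intermediates below are computed at full precision and shown rounded to 5 d.p.)
v1: (-4,-1) → rotate → (-2.03493,3.58595) → ×s → (-2.16669,3.81814) → (-2.17,3.82)
v2: (5,-1.5) → rotate → (-0.10584,-5.21908) → ×s → (-0.11269,-5.55702) → (-0.11,-5.56)
v3: (3.5,2) → rotate → (2.86445,-2.83636) → ×s → (3.04993,-3.02001) → (3.05,-3.02)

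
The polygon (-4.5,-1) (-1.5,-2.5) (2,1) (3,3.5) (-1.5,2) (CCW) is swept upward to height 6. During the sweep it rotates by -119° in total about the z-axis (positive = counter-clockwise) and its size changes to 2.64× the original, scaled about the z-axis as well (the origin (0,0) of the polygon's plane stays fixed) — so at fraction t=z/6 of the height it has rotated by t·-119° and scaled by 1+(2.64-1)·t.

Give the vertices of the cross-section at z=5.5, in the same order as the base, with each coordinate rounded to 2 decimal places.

Cross-section at z=5.5: (1.32,11.46) (-4.69,5.59) (0.73,-5.55) (5.82,-9.96) (5.96,1.91)

t = z/height = 5.5/6 = 0.916667
s = 1 + (scale-1)·z/height = 1 + (2.64-1)·5.5/6 = 2.503333
θ = twist·z/height = -119°·5.5/6 = -109.0833° = -1.903863 rad
cos θ = -0.326943, sin θ = -0.945044 (intermediates below are computed at full precision and shown rounded to 5 d.p.)
v1: (-4.5,-1) → rotate → (0.52620,4.57964) → ×s → (1.31725,11.46437) → (1.32,11.46)
v2: (-1.5,-2.5) → rotate → (-1.87220,2.23492) → ×s → (-4.68673,5.59476) → (-4.69,5.59)
v3: (2,1) → rotate → (0.29116,-2.21703) → ×s → (0.72887,-5.54997) → (0.73,-5.55)
v4: (3,3.5) → rotate → (2.32683,-3.97943) → ×s → (5.82482,-9.96185) → (5.82,-9.96)
v5: (-1.5,2) → rotate → (2.38050,0.76368) → ×s → (5.95919,1.91175) → (5.96,1.91)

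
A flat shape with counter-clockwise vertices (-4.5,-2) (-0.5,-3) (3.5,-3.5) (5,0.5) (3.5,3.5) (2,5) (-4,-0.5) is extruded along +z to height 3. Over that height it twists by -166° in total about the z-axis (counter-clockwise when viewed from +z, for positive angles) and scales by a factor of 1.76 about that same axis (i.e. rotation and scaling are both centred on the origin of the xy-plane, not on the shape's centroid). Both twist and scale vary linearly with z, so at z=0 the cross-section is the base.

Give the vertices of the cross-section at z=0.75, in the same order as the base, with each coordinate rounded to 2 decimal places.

Cross-section at z=0.75: (-5.59,1.77) (-2.81,-2.28) (0.36,-5.88) (4.85,-3.50) (5.88,0.36) (5.73,2.88) (-3.96,2.71)

t = z/height = 0.75/3 = 0.25
s = 1 + (scale-1)·z/height = 1 + (1.76-1)·0.75/3 = 1.190000
θ = twist·z/height = -166°·0.75/3 = -41.5000° = -0.724312 rad
cos θ = 0.748956, sin θ = -0.662620 (intermediates below are computed at full precision and shown rounded to 5 d.p.)
v1: (-4.5,-2) → rotate → (-4.69554,1.48388) → ×s → (-5.58769,1.76582) → (-5.59,1.77)
v2: (-0.5,-3) → rotate → (-2.36234,-1.91556) → ×s → (-2.81118,-2.27951) → (-2.81,-2.28)
v3: (3.5,-3.5) → rotate → (0.30217,-4.94052) → ×s → (0.35959,-5.87921) → (0.36,-5.88)
v4: (5,0.5) → rotate → (4.07609,-2.93862) → ×s → (4.85055,-3.49696) → (4.85,-3.50)
v5: (3.5,3.5) → rotate → (4.94052,0.30217) → ×s → (5.87921,0.35959) → (5.88,0.36)
v6: (2,5) → rotate → (4.81101,2.41954) → ×s → (5.72510,2.87925) → (5.73,2.88)
v7: (-4,-0.5) → rotate → (-3.32713,2.27600) → ×s → (-3.95929,2.70844) → (-3.96,2.71)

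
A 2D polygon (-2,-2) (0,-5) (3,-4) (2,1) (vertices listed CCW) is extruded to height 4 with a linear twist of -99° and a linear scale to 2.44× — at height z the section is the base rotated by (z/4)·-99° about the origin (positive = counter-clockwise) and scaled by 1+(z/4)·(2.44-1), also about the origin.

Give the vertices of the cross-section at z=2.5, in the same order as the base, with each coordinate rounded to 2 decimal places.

t = z/height = 2.5/4 = 0.625
s = 1 + (scale-1)·z/height = 1 + (2.44-1)·2.5/4 = 1.900000
θ = twist·z/height = -99°·2.5/4 = -61.8750° = -1.079922 rad
cos θ = 0.471397, sin θ = -0.881921 (intermediates below are computed at full precision and shown rounded to 5 d.p.)
v1: (-2,-2) → rotate → (-2.70664,0.82105) → ×s → (-5.14261,1.55999) → (-5.14,1.56)
v2: (0,-5) → rotate → (-4.40961,-2.35698) → ×s → (-8.37825,-4.47827) → (-8.38,-4.48)
v3: (3,-4) → rotate → (-2.11349,-4.53135) → ×s → (-4.01564,-8.60957) → (-4.02,-8.61)
v4: (2,1) → rotate → (1.82471,-1.29245) → ×s → (3.46696,-2.45565) → (3.47,-2.46)

Cross-section at z=2.5: (-5.14,1.56) (-8.38,-4.48) (-4.02,-8.61) (3.47,-2.46)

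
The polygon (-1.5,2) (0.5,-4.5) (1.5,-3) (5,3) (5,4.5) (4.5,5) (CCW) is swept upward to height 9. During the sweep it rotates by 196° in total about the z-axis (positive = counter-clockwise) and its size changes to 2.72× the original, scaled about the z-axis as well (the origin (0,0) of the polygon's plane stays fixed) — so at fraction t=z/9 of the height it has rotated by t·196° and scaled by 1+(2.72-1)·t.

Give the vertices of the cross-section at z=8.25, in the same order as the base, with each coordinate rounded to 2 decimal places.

Cross-section at z=8.25: (3.83,-5.18) (-1.22,11.60) (-3.82,7.75) (-12.93,-7.65) (-12.95,-11.52) (-11.67,-12.82)

t = z/height = 8.25/9 = 0.916667
s = 1 + (scale-1)·z/height = 1 + (2.72-1)·8.25/9 = 2.576667
θ = twist·z/height = 196°·8.25/9 = 179.6667° = 3.135775 rad
cos θ = -0.999983, sin θ = 0.005818 (intermediates below are computed at full precision and shown rounded to 5 d.p.)
v1: (-1.5,2) → rotate → (1.48834,-2.00869) → ×s → (3.83495,-5.17573) → (3.83,-5.18)
v2: (0.5,-4.5) → rotate → (-0.47381,4.50283) → ×s → (-1.22085,11.60230) → (-1.22,11.60)
v3: (1.5,-3) → rotate → (-1.48252,3.00868) → ×s → (-3.81996,7.75235) → (-3.82,7.75)
v4: (5,3) → rotate → (-5.01737,-2.97086) → ×s → (-12.92809,-7.65492) → (-12.93,-7.65)
v5: (5,4.5) → rotate → (-5.02610,-4.47084) → ×s → (-12.95057,-11.51985) → (-12.95,-11.52)
v6: (4.5,5) → rotate → (-4.52901,-4.97374) → ×s → (-11.66976,-12.81566) → (-11.67,-12.82)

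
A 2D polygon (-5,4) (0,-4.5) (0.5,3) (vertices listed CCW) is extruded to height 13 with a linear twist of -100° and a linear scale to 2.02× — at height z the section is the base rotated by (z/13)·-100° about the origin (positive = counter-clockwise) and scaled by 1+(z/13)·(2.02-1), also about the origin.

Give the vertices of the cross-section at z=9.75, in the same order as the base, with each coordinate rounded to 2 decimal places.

Cross-section at z=9.75: (4.54,10.35) (-7.67,-2.06) (5.34,0.52)

t = z/height = 9.75/13 = 0.75
s = 1 + (scale-1)·z/height = 1 + (2.02-1)·9.75/13 = 1.765000
θ = twist·z/height = -100°·9.75/13 = -75.0000° = -1.308997 rad
cos θ = 0.258819, sin θ = -0.965926 (intermediates below are computed at full precision and shown rounded to 5 d.p.)
v1: (-5,4) → rotate → (2.56961,5.86491) → ×s → (4.53536,10.35156) → (4.54,10.35)
v2: (0,-4.5) → rotate → (-4.34667,-1.16469) → ×s → (-7.67187,-2.05567) → (-7.67,-2.06)
v3: (0.5,3) → rotate → (3.02719,0.29349) → ×s → (5.34299,0.51802) → (5.34,0.52)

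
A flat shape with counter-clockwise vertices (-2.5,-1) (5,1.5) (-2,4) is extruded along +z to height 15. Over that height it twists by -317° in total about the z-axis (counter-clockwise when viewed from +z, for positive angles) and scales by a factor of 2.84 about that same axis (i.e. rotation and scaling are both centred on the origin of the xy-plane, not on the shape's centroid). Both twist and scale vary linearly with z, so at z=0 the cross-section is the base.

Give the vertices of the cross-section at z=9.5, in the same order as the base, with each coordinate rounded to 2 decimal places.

Cross-section at z=9.5: (5.83,0.11) (-11.27,0.80) (0.98,-9.63)

t = z/height = 9.5/15 = 0.633333
s = 1 + (scale-1)·z/height = 1 + (2.84-1)·9.5/15 = 2.165333
θ = twist·z/height = -317°·9.5/15 = -200.7667° = -3.504039 rad
cos θ = -0.935032, sin θ = 0.354563 (intermediates below are computed at full precision and shown rounded to 5 d.p.)
v1: (-2.5,-1) → rotate → (2.69214,0.04862) → ×s → (5.82939,0.10529) → (5.83,0.11)
v2: (5,1.5) → rotate → (-5.20701,0.37027) → ×s → (-11.27490,0.80175) → (-11.27,0.80)
v3: (-2,4) → rotate → (0.45181,-4.44925) → ×s → (0.97832,-9.63412) → (0.98,-9.63)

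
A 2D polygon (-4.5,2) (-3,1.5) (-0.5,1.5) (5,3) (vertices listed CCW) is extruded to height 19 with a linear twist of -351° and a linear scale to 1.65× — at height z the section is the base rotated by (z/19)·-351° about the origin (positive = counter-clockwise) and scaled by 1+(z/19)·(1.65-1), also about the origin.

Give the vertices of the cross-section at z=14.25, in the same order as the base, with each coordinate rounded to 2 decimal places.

t = z/height = 14.25/19 = 0.75
s = 1 + (scale-1)·z/height = 1 + (1.65-1)·14.25/19 = 1.487500
θ = twist·z/height = -351°·14.25/19 = -263.2500° = -4.594579 rad
cos θ = -0.117537, sin θ = 0.993068 (intermediates below are computed at full precision and shown rounded to 5 d.p.)
v1: (-4.5,2) → rotate → (-1.45722,-4.70388) → ×s → (-2.16761,-6.99703) → (-2.17,-7.00)
v2: (-3,1.5) → rotate → (-1.13699,-3.15551) → ×s → (-1.69127,-4.69382) → (-1.69,-4.69)
v3: (-0.5,1.5) → rotate → (-1.43083,-0.67284) → ×s → (-2.12837,-1.00085) → (-2.13,-1.00)
v4: (5,3) → rotate → (-3.56689,4.61273) → ×s → (-5.30575,6.86144) → (-5.31,6.86)

Cross-section at z=14.25: (-2.17,-7.00) (-1.69,-4.69) (-2.13,-1.00) (-5.31,6.86)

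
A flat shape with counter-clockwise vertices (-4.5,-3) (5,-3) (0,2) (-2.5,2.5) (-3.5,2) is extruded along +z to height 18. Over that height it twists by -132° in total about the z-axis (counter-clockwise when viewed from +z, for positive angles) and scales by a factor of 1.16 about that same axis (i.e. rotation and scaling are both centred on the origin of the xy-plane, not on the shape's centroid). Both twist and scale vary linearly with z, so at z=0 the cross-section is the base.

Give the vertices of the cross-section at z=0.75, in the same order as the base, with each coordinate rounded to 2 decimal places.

t = z/height = 0.75/18 = 0.0416667
s = 1 + (scale-1)·z/height = 1 + (1.16-1)·0.75/18 = 1.006667
θ = twist·z/height = -132°·0.75/18 = -5.5000° = -0.095993 rad
cos θ = 0.995396, sin θ = -0.095846 (intermediates below are computed at full precision and shown rounded to 5 d.p.)
v1: (-4.5,-3) → rotate → (-4.76682,-2.55488) → ×s → (-4.79860,-2.57192) → (-4.80,-2.57)
v2: (5,-3) → rotate → (4.68944,-3.46542) → ×s → (4.72071,-3.48852) → (4.72,-3.49)
v3: (0,2) → rotate → (0.19169,1.99079) → ×s → (0.19297,2.00406) → (0.19,2.00)
v4: (-2.5,2.5) → rotate → (-2.24888,2.72810) → ×s → (-2.26387,2.74629) → (-2.26,2.75)
v5: (-3.5,2) → rotate → (-3.29220,2.32625) → ×s → (-3.31414,2.34176) → (-3.31,2.34)

Cross-section at z=0.75: (-4.80,-2.57) (4.72,-3.49) (0.19,2.00) (-2.26,2.75) (-3.31,2.34)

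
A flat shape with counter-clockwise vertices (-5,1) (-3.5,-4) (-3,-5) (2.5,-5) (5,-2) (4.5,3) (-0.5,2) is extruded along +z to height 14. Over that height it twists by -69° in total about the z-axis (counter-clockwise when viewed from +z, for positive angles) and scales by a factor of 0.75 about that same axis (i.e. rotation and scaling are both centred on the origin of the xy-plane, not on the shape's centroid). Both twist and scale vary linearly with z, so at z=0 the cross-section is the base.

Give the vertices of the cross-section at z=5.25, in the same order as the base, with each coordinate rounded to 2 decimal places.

t = z/height = 5.25/14 = 0.375
s = 1 + (scale-1)·z/height = 1 + (0.75-1)·5.25/14 = 0.906250
θ = twist·z/height = -69°·5.25/14 = -25.8750° = -0.451604 rad
cos θ = 0.899748, sin θ = -0.436409 (intermediates below are computed at full precision and shown rounded to 5 d.p.)
v1: (-5,1) → rotate → (-4.06233,3.08179) → ×s → (-3.68149,2.79288) → (-3.68,2.79)
v2: (-3.5,-4) → rotate → (-4.89476,-2.07156) → ×s → (-4.43587,-1.87735) → (-4.44,-1.88)
v3: (-3,-5) → rotate → (-4.88129,-3.18951) → ×s → (-4.42367,-2.89050) → (-4.42,-2.89)
v4: (2.5,-5) → rotate → (0.06732,-5.58976) → ×s → (0.06101,-5.06572) → (0.06,-5.07)
v5: (5,-2) → rotate → (3.62592,-3.98154) → ×s → (3.28599,-3.60827) → (3.29,-3.61)
v6: (4.5,3) → rotate → (5.35810,0.73540) → ×s → (4.85577,0.66646) → (4.86,0.67)
v7: (-0.5,2) → rotate → (0.42294,2.01770) → ×s → (0.38329,1.82854) → (0.38,1.83)

Cross-section at z=5.25: (-3.68,2.79) (-4.44,-1.88) (-4.42,-2.89) (0.06,-5.07) (3.29,-3.61) (4.86,0.67) (0.38,1.83)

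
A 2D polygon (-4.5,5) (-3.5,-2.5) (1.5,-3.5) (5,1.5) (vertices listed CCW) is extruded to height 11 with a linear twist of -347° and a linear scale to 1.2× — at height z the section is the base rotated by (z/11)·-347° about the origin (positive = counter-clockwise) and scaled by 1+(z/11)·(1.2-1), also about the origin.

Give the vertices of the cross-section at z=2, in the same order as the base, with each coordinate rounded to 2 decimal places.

t = z/height = 2/11 = 0.181818
s = 1 + (scale-1)·z/height = 1 + (1.2-1)·2/11 = 1.036364
θ = twist·z/height = -347°·2/11 = -63.0909° = -1.101144 rad
cos θ = 0.452576, sin θ = -0.891726 (intermediates below are computed at full precision and shown rounded to 5 d.p.)
v1: (-4.5,5) → rotate → (2.42204,6.27565) → ×s → (2.51011,6.50385) → (2.51,6.50)
v2: (-3.5,-2.5) → rotate → (-3.81333,1.98960) → ×s → (-3.95200,2.06195) → (-3.95,2.06)
v3: (1.5,-3.5) → rotate → (-2.44218,-2.92161) → ×s → (-2.53098,-3.02785) → (-2.53,-3.03)
v4: (5,1.5) → rotate → (3.60047,-3.77976) → ×s → (3.73140,-3.91721) → (3.73,-3.92)

Cross-section at z=2: (2.51,6.50) (-3.95,2.06) (-2.53,-3.03) (3.73,-3.92)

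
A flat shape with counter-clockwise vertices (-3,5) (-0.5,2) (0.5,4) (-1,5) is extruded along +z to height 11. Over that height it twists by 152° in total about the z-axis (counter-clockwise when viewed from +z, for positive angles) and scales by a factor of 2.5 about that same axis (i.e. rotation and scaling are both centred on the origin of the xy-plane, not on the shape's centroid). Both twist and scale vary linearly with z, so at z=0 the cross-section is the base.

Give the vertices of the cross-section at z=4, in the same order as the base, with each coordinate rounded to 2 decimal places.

Cross-section at z=4: (-8.99,0.59) (-2.98,1.13) (-4.64,4.16) (-7.23,3.13)

t = z/height = 4/11 = 0.363636
s = 1 + (scale-1)·z/height = 1 + (2.5-1)·4/11 = 1.545455
θ = twist·z/height = 152°·4/11 = 55.2727° = 0.964691 rad
cos θ = 0.569671, sin θ = 0.821873 (intermediates below are computed at full precision and shown rounded to 5 d.p.)
v1: (-3,5) → rotate → (-5.81838,0.38274) → ×s → (-8.99204,0.59150) → (-8.99,0.59)
v2: (-0.5,2) → rotate → (-1.92858,0.72841) → ×s → (-2.98053,1.12572) → (-2.98,1.13)
v3: (0.5,4) → rotate → (-3.00266,2.68962) → ×s → (-4.64047,4.15668) → (-4.64,4.16)
v4: (-1,5) → rotate → (-4.67904,2.02648) → ×s → (-7.23124,3.13183) → (-7.23,3.13)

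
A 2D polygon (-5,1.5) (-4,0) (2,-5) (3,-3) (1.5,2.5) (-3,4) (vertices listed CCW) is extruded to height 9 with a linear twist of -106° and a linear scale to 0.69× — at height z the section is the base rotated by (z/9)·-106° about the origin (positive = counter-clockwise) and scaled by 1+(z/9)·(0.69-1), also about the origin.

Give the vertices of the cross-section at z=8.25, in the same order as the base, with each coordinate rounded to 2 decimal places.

Cross-section at z=8.25: (1.51,3.42) (0.36,2.84) (-3.73,-0.97) (-2.40,-1.86) (1.64,-1.29) (3.11,1.77)

t = z/height = 8.25/9 = 0.916667
s = 1 + (scale-1)·z/height = 1 + (0.69-1)·8.25/9 = 0.715833
θ = twist·z/height = -106°·8.25/9 = -97.1667° = -1.695878 rad
cos θ = -0.124756, sin θ = -0.992187 (intermediates below are computed at full precision and shown rounded to 5 d.p.)
v1: (-5,1.5) → rotate → (2.11206,4.77380) → ×s → (1.51188,3.41725) → (1.51,3.42)
v2: (-4,0) → rotate → (0.49902,3.96875) → ×s → (0.35722,2.84096) → (0.36,2.84)
v3: (2,-5) → rotate → (-5.21045,-1.36059) → ×s → (-3.72981,-0.97396) → (-3.73,-0.97)
v4: (3,-3) → rotate → (-3.35083,-2.60229) → ×s → (-2.39864,-1.86281) → (-2.40,-1.86)
v5: (1.5,2.5) → rotate → (2.29333,-1.80017) → ×s → (1.64165,-1.28862) → (1.64,-1.29)
v6: (-3,4) → rotate → (4.34302,2.47754) → ×s → (3.10888,1.77350) → (3.11,1.77)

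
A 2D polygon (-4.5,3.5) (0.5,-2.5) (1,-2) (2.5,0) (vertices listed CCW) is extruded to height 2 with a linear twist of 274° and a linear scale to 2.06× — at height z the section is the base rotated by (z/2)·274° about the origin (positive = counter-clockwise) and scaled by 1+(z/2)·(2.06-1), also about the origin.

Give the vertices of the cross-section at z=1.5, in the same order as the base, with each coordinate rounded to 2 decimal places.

Cross-section at z=1.5: (10.00,-2.19) (-2.74,3.66) (-3.17,2.47) (-4.05,-1.93)

t = z/height = 1.5/2 = 0.75
s = 1 + (scale-1)·z/height = 1 + (2.06-1)·1.5/2 = 1.795000
θ = twist·z/height = 274°·1.5/2 = 205.5000° = 3.586652 rad
cos θ = -0.902585, sin θ = -0.430511 (intermediates below are computed at full precision and shown rounded to 5 d.p.)
v1: (-4.5,3.5) → rotate → (5.56842,-1.22175) → ×s → (9.99532,-2.19304) → (10.00,-2.19)
v2: (0.5,-2.5) → rotate → (-1.52757,2.04121) → ×s → (-2.74199,3.66397) → (-2.74,3.66)
v3: (1,-2) → rotate → (-1.76361,1.37466) → ×s → (-3.16568,2.46751) → (-3.17,2.47)
v4: (2.5,0) → rotate → (-2.25646,-1.07628) → ×s → (-4.05035,-1.93192) → (-4.05,-1.93)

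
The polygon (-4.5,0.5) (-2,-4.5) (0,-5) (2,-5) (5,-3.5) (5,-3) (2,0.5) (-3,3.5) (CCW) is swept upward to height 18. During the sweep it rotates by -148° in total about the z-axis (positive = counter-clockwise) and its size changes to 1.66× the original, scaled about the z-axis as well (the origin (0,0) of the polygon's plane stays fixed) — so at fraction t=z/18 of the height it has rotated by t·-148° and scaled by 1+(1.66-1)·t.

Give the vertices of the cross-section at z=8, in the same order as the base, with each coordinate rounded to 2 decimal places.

Cross-section at z=8: (-1.80,5.57) (-6.37,-0.03) (-5.90,-2.65) (-4.84,-5.01) (-1.48,-7.75) (-0.89,-7.49) (1.65,-2.09) (2.54,5.40)

t = z/height = 8/18 = 0.444444
s = 1 + (scale-1)·z/height = 1 + (1.66-1)·8/18 = 1.293333
θ = twist·z/height = -148°·8/18 = -65.7778° = -1.148039 rad
cos θ = 0.410277, sin θ = -0.911961 (intermediates below are computed at full precision and shown rounded to 5 d.p.)
v1: (-4.5,0.5) → rotate → (-1.39026,4.30896) → ×s → (-1.79808,5.57293) → (-1.80,5.57)
v2: (-2,-4.5) → rotate → (-4.92438,-0.02232) → ×s → (-6.36886,-0.02887) → (-6.37,-0.03)
v3: (0,-5) → rotate → (-4.55981,-2.05138) → ×s → (-5.89735,-2.65312) → (-5.90,-2.65)
v4: (2,-5) → rotate → (-3.73925,-3.87531) → ×s → (-4.83610,-5.01206) → (-4.84,-5.01)
v5: (5,-3.5) → rotate → (-1.14048,-5.99577) → ×s → (-1.47502,-7.75453) → (-1.48,-7.75)
v6: (5,-3) → rotate → (-0.68450,-5.79064) → ×s → (-0.88529,-7.48922) → (-0.89,-7.49)
v7: (2,0.5) → rotate → (1.27653,-1.61878) → ×s → (1.65098,-2.09363) → (1.65,-2.09)
v8: (-3,3.5) → rotate → (1.96103,4.17185) → ×s → (2.53627,5.39560) → (2.54,5.40)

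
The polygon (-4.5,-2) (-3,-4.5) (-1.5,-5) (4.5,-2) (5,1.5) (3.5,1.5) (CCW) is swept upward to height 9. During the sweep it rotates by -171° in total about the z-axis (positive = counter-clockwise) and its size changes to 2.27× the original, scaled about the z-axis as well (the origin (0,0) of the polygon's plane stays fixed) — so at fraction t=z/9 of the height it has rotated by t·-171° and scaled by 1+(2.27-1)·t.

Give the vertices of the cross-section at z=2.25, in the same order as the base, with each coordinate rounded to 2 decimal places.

Cross-section at z=2.25: (-6.14,2.09) (-6.93,-1.67) (-5.92,-3.50) (2.56,-5.96) (6.18,-3.02) (4.73,-1.68)

t = z/height = 2.25/9 = 0.25
s = 1 + (scale-1)·z/height = 1 + (2.27-1)·2.25/9 = 1.317500
θ = twist·z/height = -171°·2.25/9 = -42.7500° = -0.746128 rad
cos θ = 0.734323, sin θ = -0.678801 (intermediates below are computed at full precision and shown rounded to 5 d.p.)
v1: (-4.5,-2) → rotate → (-4.66205,1.58596) → ×s → (-6.14225,2.08950) → (-6.14,2.09)
v2: (-3,-4.5) → rotate → (-5.25757,-1.26805) → ×s → (-6.92685,-1.67065) → (-6.93,-1.67)
v3: (-1.5,-5) → rotate → (-4.49549,-2.65341) → ×s → (-5.92280,-3.49587) → (-5.92,-3.50)
v4: (4.5,-2) → rotate → (1.94685,-4.52325) → ×s → (2.56497,-5.95938) → (2.56,-5.96)
v5: (5,1.5) → rotate → (4.68981,-2.29252) → ×s → (6.17883,-3.02040) → (6.18,-3.02)
v6: (3.5,1.5) → rotate → (3.58833,-1.27432) → ×s → (4.72762,-1.67892) → (4.73,-1.68)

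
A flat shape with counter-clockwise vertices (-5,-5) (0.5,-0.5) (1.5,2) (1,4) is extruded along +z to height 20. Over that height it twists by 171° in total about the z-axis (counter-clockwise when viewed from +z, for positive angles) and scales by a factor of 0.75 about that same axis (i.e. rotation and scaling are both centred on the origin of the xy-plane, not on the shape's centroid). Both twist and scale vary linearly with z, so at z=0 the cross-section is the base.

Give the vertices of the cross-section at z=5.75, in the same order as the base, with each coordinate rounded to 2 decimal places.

Cross-section at z=5.75: (0.48,-6.55) (0.65,0.05) (-0.49,2.27) (-2.20,3.13)

t = z/height = 5.75/20 = 0.2875
s = 1 + (scale-1)·z/height = 1 + (0.75-1)·5.75/20 = 0.928125
θ = twist·z/height = 171°·5.75/20 = 49.1625° = 0.858047 rad
cos θ = 0.653916, sin θ = 0.756567 (intermediates below are computed at full precision and shown rounded to 5 d.p.)
v1: (-5,-5) → rotate → (0.51326,-7.05242) → ×s → (0.47637,-6.54552) → (0.48,-6.55)
v2: (0.5,-0.5) → rotate → (0.70524,0.05133) → ×s → (0.65455,0.04764) → (0.65,0.05)
v3: (1.5,2) → rotate → (-0.53226,2.44268) → ×s → (-0.49400,2.26711) → (-0.49,2.27)
v4: (1,4) → rotate → (-2.37235,3.37223) → ×s → (-2.20184,3.12985) → (-2.20,3.13)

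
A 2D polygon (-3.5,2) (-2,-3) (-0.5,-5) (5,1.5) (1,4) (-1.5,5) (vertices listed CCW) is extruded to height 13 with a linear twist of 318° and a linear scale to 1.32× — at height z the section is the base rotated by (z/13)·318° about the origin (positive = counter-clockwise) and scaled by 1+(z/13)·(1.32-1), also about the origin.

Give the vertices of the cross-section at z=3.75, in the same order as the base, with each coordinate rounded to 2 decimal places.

Cross-section at z=3.75: (-2.07,-3.89) (3.34,-2.08) (5.48,-0.38) (-1.80,5.41) (-4.40,0.96) (-5.41,-1.80)

t = z/height = 3.75/13 = 0.288462
s = 1 + (scale-1)·z/height = 1 + (1.32-1)·3.75/13 = 1.092308
θ = twist·z/height = 318°·3.75/13 = 91.7308° = 1.601004 rad
cos θ = -0.030203, sin θ = 0.999544 (intermediates below are computed at full precision and shown rounded to 5 d.p.)
v1: (-3.5,2) → rotate → (-1.89338,-3.55881) → ×s → (-2.06815,-3.88731) → (-2.07,-3.89)
v2: (-2,-3) → rotate → (3.05904,-1.90848) → ×s → (3.34141,-2.08465) → (3.34,-2.08)
v3: (-0.5,-5) → rotate → (5.01282,-0.34876) → ×s → (5.47554,-0.38095) → (5.48,-0.38)
v4: (5,1.5) → rotate → (-1.65033,4.95241) → ×s → (-1.80267,5.40956) → (-1.80,5.41)
v5: (1,4) → rotate → (-4.02838,0.87873) → ×s → (-4.40023,0.95985) → (-4.40,0.96)
v6: (-1.5,5) → rotate → (-4.95241,-1.65033) → ×s → (-5.40956,-1.80267) → (-5.41,-1.80)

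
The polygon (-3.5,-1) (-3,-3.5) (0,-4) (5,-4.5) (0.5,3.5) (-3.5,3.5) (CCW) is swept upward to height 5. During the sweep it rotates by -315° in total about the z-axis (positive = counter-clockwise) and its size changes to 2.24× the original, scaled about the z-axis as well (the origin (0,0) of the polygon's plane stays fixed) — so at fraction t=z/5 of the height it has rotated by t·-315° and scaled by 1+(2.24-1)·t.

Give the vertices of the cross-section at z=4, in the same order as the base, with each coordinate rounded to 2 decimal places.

t = z/height = 4/5 = 0.8
s = 1 + (scale-1)·z/height = 1 + (2.24-1)·4/5 = 1.992000
θ = twist·z/height = -315°·4/5 = -252.0000° = -4.398230 rad
cos θ = -0.309017, sin θ = 0.951057 (intermediates below are computed at full precision and shown rounded to 5 d.p.)
v1: (-3.5,-1) → rotate → (2.03262,-3.01968) → ×s → (4.04897,-6.01520) → (4.05,-6.02)
v2: (-3,-3.5) → rotate → (4.25575,-1.77161) → ×s → (8.47745,-3.52905) → (8.48,-3.53)
v3: (0,-4) → rotate → (3.80423,1.23607) → ×s → (7.57802,2.46225) → (7.58,2.46)
v4: (5,-4.5) → rotate → (2.73467,6.14586) → ×s → (5.44746,12.24255) → (5.45,12.24)
v5: (0.5,3.5) → rotate → (-3.48321,-0.60603) → ×s → (-6.93855,-1.20721) → (-6.94,-1.21)
v6: (-3.5,3.5) → rotate → (-2.24714,-4.41026) → ×s → (-4.47630,-8.78523) → (-4.48,-8.79)

Cross-section at z=4: (4.05,-6.02) (8.48,-3.53) (7.58,2.46) (5.45,12.24) (-6.94,-1.21) (-4.48,-8.79)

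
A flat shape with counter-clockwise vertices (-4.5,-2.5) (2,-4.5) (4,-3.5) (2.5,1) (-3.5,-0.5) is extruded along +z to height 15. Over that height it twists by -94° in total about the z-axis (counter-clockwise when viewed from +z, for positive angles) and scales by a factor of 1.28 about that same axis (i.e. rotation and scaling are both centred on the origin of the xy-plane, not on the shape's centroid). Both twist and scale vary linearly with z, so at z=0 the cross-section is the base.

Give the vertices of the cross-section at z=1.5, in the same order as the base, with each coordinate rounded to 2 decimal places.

Cross-section at z=1.5: (-4.98,-1.78) (1.27,-4.90) (3.47,-4.22) (2.70,0.59) (-3.63,0.08)

t = z/height = 1.5/15 = 0.1
s = 1 + (scale-1)·z/height = 1 + (1.28-1)·1.5/15 = 1.028000
θ = twist·z/height = -94°·1.5/15 = -9.4000° = -0.164061 rad
cos θ = 0.986572, sin θ = -0.163326 (intermediates below are computed at full precision and shown rounded to 5 d.p.)
v1: (-4.5,-2.5) → rotate → (-4.84789,-1.73146) → ×s → (-4.98363,-1.77994) → (-4.98,-1.78)
v2: (2,-4.5) → rotate → (1.23818,-4.76623) → ×s → (1.27285,-4.89968) → (1.27,-4.90)
v3: (4,-3.5) → rotate → (3.37465,-4.10631) → ×s → (3.46914,-4.22128) → (3.47,-4.22)
v4: (2.5,1) → rotate → (2.62976,0.57826) → ×s → (2.70339,0.59445) → (2.70,0.59)
v5: (-3.5,-0.5) → rotate → (-3.53467,0.07835) → ×s → (-3.63364,0.08055) → (-3.63,0.08)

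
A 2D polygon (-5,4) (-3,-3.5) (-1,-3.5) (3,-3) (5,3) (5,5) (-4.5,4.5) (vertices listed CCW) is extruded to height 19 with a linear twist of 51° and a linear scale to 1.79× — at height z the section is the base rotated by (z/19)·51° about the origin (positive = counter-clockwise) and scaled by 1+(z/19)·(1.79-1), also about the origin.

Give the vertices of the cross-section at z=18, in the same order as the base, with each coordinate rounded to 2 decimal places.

Cross-section at z=18: (-11.04,-1.88) (1.08,-7.99) (3.41,-5.38) (7.41,0.43) (1.90,10.02) (-0.72,12.34) (-11.11,-0.64)

t = z/height = 18/19 = 0.947368
s = 1 + (scale-1)·z/height = 1 + (1.79-1)·18/19 = 1.748421
θ = twist·z/height = 51°·18/19 = 48.3158° = 0.843270 rad
cos θ = 0.665025, sin θ = 0.746821 (intermediates below are computed at full precision and shown rounded to 5 d.p.)
v1: (-5,4) → rotate → (-6.31241,-1.07401) → ×s → (-11.03675,-1.87782) → (-11.04,-1.88)
v2: (-3,-3.5) → rotate → (0.61880,-4.56805) → ×s → (1.08193,-7.98688) → (1.08,-7.99)
v3: (-1,-3.5) → rotate → (1.94885,-3.07441) → ×s → (3.40741,-5.37536) → (3.41,-5.38)
v4: (3,-3) → rotate → (4.23554,0.24539) → ×s → (7.40550,0.42905) → (7.41,0.43)
v5: (5,3) → rotate → (1.08466,5.72918) → ×s → (1.89644,10.01702) → (1.90,10.02)
v6: (5,5) → rotate → (-0.40898,7.05923) → ×s → (-0.71508,12.34251) → (-0.72,12.34)
v7: (-4.5,4.5) → rotate → (-6.35331,-0.36809) → ×s → (-11.10826,-0.64357) → (-11.11,-0.64)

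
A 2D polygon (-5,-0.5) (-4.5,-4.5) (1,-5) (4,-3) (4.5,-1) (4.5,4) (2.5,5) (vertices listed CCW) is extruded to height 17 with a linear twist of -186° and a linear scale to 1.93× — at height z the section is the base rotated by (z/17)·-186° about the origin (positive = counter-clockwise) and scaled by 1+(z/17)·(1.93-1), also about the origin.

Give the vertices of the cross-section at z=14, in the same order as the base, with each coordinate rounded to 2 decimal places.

Cross-section at z=14: (7.48,4.77) (3.51,10.68) (-5.56,7.08) (-8.69,1.54) (-7.89,-2.01) (-3.90,-9.89) (0.04,-9.87)

t = z/height = 14/17 = 0.823529
s = 1 + (scale-1)·z/height = 1 + (1.93-1)·14/17 = 1.765882
θ = twist·z/height = -186°·14/17 = -153.1765° = -2.673434 rad
cos θ = -0.892401, sin θ = -0.451244 (intermediates below are computed at full precision and shown rounded to 5 d.p.)
v1: (-5,-0.5) → rotate → (4.23638,2.70242) → ×s → (7.48095,4.77216) → (7.48,4.77)
v2: (-4.5,-4.5) → rotate → (1.98520,6.04640) → ×s → (3.50564,10.67723) → (3.51,10.68)
v3: (1,-5) → rotate → (-3.14862,4.01076) → ×s → (-5.56009,7.08253) → (-5.56,7.08)
v4: (4,-3) → rotate → (-4.92333,0.87223) → ×s → (-8.69403,1.54025) → (-8.69,1.54)
v5: (4.5,-1) → rotate → (-4.46705,-1.13820) → ×s → (-7.88828,-2.00992) → (-7.89,-2.01)
v6: (4.5,4) → rotate → (-2.21083,-5.60020) → ×s → (-3.90406,-9.88930) → (-3.90,-9.89)
v7: (2.5,5) → rotate → (0.02522,-5.59011) → ×s → (0.04453,-9.87148) → (0.04,-9.87)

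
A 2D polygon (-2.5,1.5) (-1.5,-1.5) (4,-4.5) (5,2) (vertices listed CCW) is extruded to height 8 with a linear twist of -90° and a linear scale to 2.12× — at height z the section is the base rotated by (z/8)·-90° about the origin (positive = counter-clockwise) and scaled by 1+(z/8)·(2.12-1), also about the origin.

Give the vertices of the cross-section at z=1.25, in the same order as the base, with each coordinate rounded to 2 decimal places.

Cross-section at z=1.25: (-2.42,2.42) (-2.14,-1.28) (3.27,-6.27) (6.27,0.85)

t = z/height = 1.25/8 = 0.15625
s = 1 + (scale-1)·z/height = 1 + (2.12-1)·1.25/8 = 1.175000
θ = twist·z/height = -90°·1.25/8 = -14.0625° = -0.245437 rad
cos θ = 0.970031, sin θ = -0.242980 (intermediates below are computed at full precision and shown rounded to 5 d.p.)
v1: (-2.5,1.5) → rotate → (-2.06061,2.06250) → ×s → (-2.42121,2.42343) → (-2.42,2.42)
v2: (-1.5,-1.5) → rotate → (-1.81952,-1.09058) → ×s → (-2.13793,-1.28143) → (-2.14,-1.28)
v3: (4,-4.5) → rotate → (2.78671,-5.33706) → ×s → (3.27439,-6.27105) → (3.27,-6.27)
v4: (5,2) → rotate → (5.33612,0.72516) → ×s → (6.26994,0.85206) → (6.27,0.85)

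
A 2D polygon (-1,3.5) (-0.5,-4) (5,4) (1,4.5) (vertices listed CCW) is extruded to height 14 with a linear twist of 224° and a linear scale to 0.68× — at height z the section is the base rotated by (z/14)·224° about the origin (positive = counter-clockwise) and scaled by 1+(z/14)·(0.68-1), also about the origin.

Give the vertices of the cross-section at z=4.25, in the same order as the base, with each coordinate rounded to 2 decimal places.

t = z/height = 4.25/14 = 0.303571
s = 1 + (scale-1)·z/height = 1 + (0.68-1)·4.25/14 = 0.902857
θ = twist·z/height = 224°·4.25/14 = 68.0000° = 1.186824 rad
cos θ = 0.374607, sin θ = 0.927184 (intermediates below are computed at full precision and shown rounded to 5 d.p.)
v1: (-1,3.5) → rotate → (-3.61975,0.38394) → ×s → (-3.26812,0.34664) → (-3.27,0.35)
v2: (-0.5,-4) → rotate → (3.52143,-1.96202) → ×s → (3.17935,-1.77142) → (3.18,-1.77)
v3: (5,4) → rotate → (-1.83570,6.13435) → ×s → (-1.65738,5.53844) → (-1.66,5.54)
v4: (1,4.5) → rotate → (-3.79772,2.61291) → ×s → (-3.42880,2.35909) → (-3.43,2.36)

Cross-section at z=4.25: (-3.27,0.35) (3.18,-1.77) (-1.66,5.54) (-3.43,2.36)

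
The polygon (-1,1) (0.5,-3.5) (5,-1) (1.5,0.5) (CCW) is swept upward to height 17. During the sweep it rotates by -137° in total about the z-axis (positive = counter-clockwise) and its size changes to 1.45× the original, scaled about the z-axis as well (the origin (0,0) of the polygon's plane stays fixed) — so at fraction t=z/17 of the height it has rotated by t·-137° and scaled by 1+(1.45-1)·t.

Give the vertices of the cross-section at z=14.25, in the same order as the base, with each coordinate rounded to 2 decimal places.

t = z/height = 14.25/17 = 0.838235
s = 1 + (scale-1)·z/height = 1 + (1.45-1)·14.25/17 = 1.377206
θ = twist·z/height = -137°·14.25/17 = -114.8382° = -2.004305 rad
cos θ = -0.420058, sin θ = -0.907497 (intermediates below are computed at full precision and shown rounded to 5 d.p.)
v1: (-1,1) → rotate → (1.32756,0.48744) → ×s → (1.82832,0.67130) → (1.83,0.67)
v2: (0.5,-3.5) → rotate → (-3.38627,1.01645) → ×s → (-4.66359,1.39987) → (-4.66,1.40)
v3: (5,-1) → rotate → (-3.00779,-4.11743) → ×s → (-4.14234,-5.67055) → (-4.14,-5.67)
v4: (1.5,0.5) → rotate → (-0.17634,-1.57127) → ×s → (-0.24285,-2.16397) → (-0.24,-2.16)

Cross-section at z=14.25: (1.83,0.67) (-4.66,1.40) (-4.14,-5.67) (-0.24,-2.16)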